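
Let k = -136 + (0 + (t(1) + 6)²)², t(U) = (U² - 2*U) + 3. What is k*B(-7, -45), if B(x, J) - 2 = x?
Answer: -19800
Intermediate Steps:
t(U) = 3 + U² - 2*U
B(x, J) = 2 + x
k = 3960 (k = -136 + (0 + ((3 + 1² - 2*1) + 6)²)² = -136 + (0 + ((3 + 1 - 2) + 6)²)² = -136 + (0 + (2 + 6)²)² = -136 + (0 + 8²)² = -136 + (0 + 64)² = -136 + 64² = -136 + 4096 = 3960)
k*B(-7, -45) = 3960*(2 - 7) = 3960*(-5) = -19800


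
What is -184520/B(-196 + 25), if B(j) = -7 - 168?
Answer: 5272/5 ≈ 1054.4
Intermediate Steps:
B(j) = -175
-184520/B(-196 + 25) = -184520/(-175) = -184520*(-1/175) = 5272/5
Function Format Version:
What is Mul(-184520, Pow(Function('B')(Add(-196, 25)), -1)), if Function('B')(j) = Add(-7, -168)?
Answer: Rational(5272, 5) ≈ 1054.4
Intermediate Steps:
Function('B')(j) = -175
Mul(-184520, Pow(Function('B')(Add(-196, 25)), -1)) = Mul(-184520, Pow(-175, -1)) = Mul(-184520, Rational(-1, 175)) = Rational(5272, 5)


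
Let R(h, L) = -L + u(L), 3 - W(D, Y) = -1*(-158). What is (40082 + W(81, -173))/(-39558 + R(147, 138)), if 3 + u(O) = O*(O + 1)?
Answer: -13309/6839 ≈ -1.9460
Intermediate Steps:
W(D, Y) = -155 (W(D, Y) = 3 - (-1)*(-158) = 3 - 1*158 = 3 - 158 = -155)
u(O) = -3 + O*(1 + O) (u(O) = -3 + O*(O + 1) = -3 + O*(1 + O))
R(h, L) = -3 + L**2 (R(h, L) = -L + (-3 + L + L**2) = -3 + L**2)
(40082 + W(81, -173))/(-39558 + R(147, 138)) = (40082 - 155)/(-39558 + (-3 + 138**2)) = 39927/(-39558 + (-3 + 19044)) = 39927/(-39558 + 19041) = 39927/(-20517) = 39927*(-1/20517) = -13309/6839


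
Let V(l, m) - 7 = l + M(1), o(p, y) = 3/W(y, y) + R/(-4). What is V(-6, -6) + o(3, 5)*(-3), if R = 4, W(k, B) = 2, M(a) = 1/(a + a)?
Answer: 0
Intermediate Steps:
M(a) = 1/(2*a)
o(p, y) = 1/2 (o(p, y) = 3/2 + 4/(-4) = 3*(1/2) + 4*(-1/4) = 3/2 - 1 = 1/2)
V(l, m) = 15/2 + l (V(l, m) = 7 + (l + (1/2)/1) = 7 + (l + (1/2)*1) = 7 + (l + 1/2) = 7 + (1/2 + l) = 15/2 + l)
V(-6, -6) + o(3, 5)*(-3) = (15/2 - 6) + (1/2)*(-3) = 3/2 - 3/2 = 0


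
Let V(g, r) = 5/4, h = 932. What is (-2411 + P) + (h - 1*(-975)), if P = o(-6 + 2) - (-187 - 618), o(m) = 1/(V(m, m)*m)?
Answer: 1504/5 ≈ 300.80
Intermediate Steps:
V(g, r) = 5/4 (V(g, r) = 5*(¼) = 5/4)
o(m) = 4/(5*m) (o(m) = 1/(5*m/4) = 4/(5*m))
P = 4024/5 (P = 4/(5*(-6 + 2)) - (-187 - 618) = (⅘)/(-4) - 1*(-805) = (⅘)*(-¼) + 805 = -⅕ + 805 = 4024/5 ≈ 804.80)
(-2411 + P) + (h - 1*(-975)) = (-2411 + 4024/5) + (932 - 1*(-975)) = -8031/5 + (932 + 975) = -8031/5 + 1907 = 1504/5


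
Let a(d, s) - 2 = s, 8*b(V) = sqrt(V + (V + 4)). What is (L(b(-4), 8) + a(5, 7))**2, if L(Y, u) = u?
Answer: 289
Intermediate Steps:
b(V) = sqrt(4 + 2*V)/8 (b(V) = sqrt(V + (V + 4))/8 = sqrt(V + (4 + V))/8 = sqrt(4 + 2*V)/8)
a(d, s) = 2 + s
(L(b(-4), 8) + a(5, 7))**2 = (8 + (2 + 7))**2 = (8 + 9)**2 = 17**2 = 289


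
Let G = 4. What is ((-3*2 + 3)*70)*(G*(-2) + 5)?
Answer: 630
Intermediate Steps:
((-3*2 + 3)*70)*(G*(-2) + 5) = ((-3*2 + 3)*70)*(4*(-2) + 5) = ((-6 + 3)*70)*(-8 + 5) = -3*70*(-3) = -210*(-3) = 630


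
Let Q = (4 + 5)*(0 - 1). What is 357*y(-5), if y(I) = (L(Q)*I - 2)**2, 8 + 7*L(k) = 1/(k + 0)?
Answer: 971057/189 ≈ 5137.9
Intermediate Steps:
Q = -9 (Q = 9*(-1) = -9)
L(k) = -8/7 + 1/(7*k) (L(k) = -8/7 + 1/(7*(k + 0)) = -8/7 + 1/(7*k))
y(I) = (-2 - 73*I/63)**2 (y(I) = (((1/7)*(1 - 8*(-9))/(-9))*I - 2)**2 = (((1/7)*(-1/9)*(1 + 72))*I - 2)**2 = (((1/7)*(-1/9)*73)*I - 2)**2 = (-73*I/63 - 2)**2 = (-2 - 73*I/63)**2)
357*y(-5) = 357*((126 + 73*(-5))**2/3969) = 357*((126 - 365)**2/3969) = 357*((1/3969)*(-239)**2) = 357*((1/3969)*57121) = 357*(57121/3969) = 971057/189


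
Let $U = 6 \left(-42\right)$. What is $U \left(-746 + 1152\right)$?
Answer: $-102312$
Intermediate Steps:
$U = -252$
$U \left(-746 + 1152\right) = - 252 \left(-746 + 1152\right) = \left(-252\right) 406 = -102312$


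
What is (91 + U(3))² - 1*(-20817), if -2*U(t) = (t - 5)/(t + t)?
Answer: 1048621/36 ≈ 29128.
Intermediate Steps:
U(t) = -(-5 + t)/(4*t) (U(t) = -(t - 5)/(2*(t + t)) = -(-5 + t)/(2*(2*t)) = -(-5 + t)*1/(2*t)/2 = -(-5 + t)/(4*t))
(91 + U(3))² - 1*(-20817) = (91 + (¼)*(5 - 1*3)/3)² - 1*(-20817) = (91 + (¼)*(⅓)*(5 - 3))² + 20817 = (91 + (¼)*(⅓)*2)² + 20817 = (91 + ⅙)² + 20817 = (547/6)² + 20817 = 299209/36 + 20817 = 1048621/36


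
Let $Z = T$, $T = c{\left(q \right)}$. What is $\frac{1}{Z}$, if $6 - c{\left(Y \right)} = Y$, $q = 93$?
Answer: $- \frac{1}{87} \approx -0.011494$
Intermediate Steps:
$c{\left(Y \right)} = 6 - Y$
$T = -87$ ($T = 6 - 93 = -87$)
$Z = -87$
$\frac{1}{Z} = \frac{1}{-87} = - \frac{1}{87}$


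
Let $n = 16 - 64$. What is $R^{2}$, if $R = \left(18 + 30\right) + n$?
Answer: $0$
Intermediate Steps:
$n = -48$ ($n = 16 - 64 = -48$)
$R = 0$ ($R = \left(18 + 30\right) - 48 = 48 - 48 = 0$)
$R^{2} = 0^{2} = 0$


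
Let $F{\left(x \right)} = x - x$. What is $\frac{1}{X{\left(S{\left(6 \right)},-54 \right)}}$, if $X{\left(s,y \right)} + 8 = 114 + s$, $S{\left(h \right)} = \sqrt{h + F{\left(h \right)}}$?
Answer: $\frac{53}{5615} - \frac{\sqrt{6}}{11230} \approx 0.0092209$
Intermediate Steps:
$F{\left(x \right)} = 0$
$S{\left(h \right)} = \sqrt{h}$ ($S{\left(h \right)} = \sqrt{h + 0} = \sqrt{h}$)
$X{\left(s,y \right)} = 106 + s$ ($X{\left(s,y \right)} = -8 + \left(114 + s\right) = 106 + s$)
$\frac{1}{X{\left(S{\left(6 \right)},-54 \right)}} = \frac{1}{106 + \sqrt{6}}$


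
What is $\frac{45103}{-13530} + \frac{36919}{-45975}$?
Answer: $- \frac{171541633}{41469450} \approx -4.1366$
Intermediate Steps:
$\frac{45103}{-13530} + \frac{36919}{-45975} = 45103 \left(- \frac{1}{13530}\right) + 36919 \left(- \frac{1}{45975}\right) = - \frac{45103}{13530} - \frac{36919}{45975} = - \frac{171541633}{41469450}$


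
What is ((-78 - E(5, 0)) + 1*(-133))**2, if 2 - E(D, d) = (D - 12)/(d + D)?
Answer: 1149184/25 ≈ 45967.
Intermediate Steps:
E(D, d) = 2 - (-12 + D)/(D + d) (E(D, d) = 2 - (D - 12)/(d + D) = 2 - (-12 + D)/(D + d))
((-78 - E(5, 0)) + 1*(-133))**2 = ((-78 - (12 + 5 + 2*0)/(5 + 0)) + 1*(-133))**2 = ((-78 - (12 + 5 + 0)/5) - 133)**2 = ((-78 - 17/5) - 133)**2 = (-407/5 - 133)**2 = (-1072/5)**2 = 1149184/25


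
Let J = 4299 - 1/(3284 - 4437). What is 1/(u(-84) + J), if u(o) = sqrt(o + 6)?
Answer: 2857565222/12284727214703 - 1329409*I*sqrt(78)/24569454429406 ≈ 0.00023261 - 4.7787e-7*I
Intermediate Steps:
J = 4956748/1153 (J = 4299 - 1/(-1153) = 4299 - 1*(-1/1153) = 4299 + 1/1153 = 4956748/1153 ≈ 4299.0)
u(o) = sqrt(6 + o)
1/(u(-84) + J) = 1/(sqrt(6 - 84) + 4956748/1153) = 1/(sqrt(-78) + 4956748/1153) = 1/(I*sqrt(78) + 4956748/1153) = 1/(4956748/1153 + I*sqrt(78))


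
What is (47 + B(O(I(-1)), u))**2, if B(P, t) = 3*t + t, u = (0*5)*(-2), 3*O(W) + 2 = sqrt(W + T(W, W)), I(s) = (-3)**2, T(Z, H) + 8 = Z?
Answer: 2209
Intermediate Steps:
T(Z, H) = -8 + Z
I(s) = 9
O(W) = -2/3 + sqrt(-8 + 2*W)/3 (O(W) = -2/3 + sqrt(W + (-8 + W))/3 = -2/3 + sqrt(-8 + 2*W)/3)
u = 0 (u = 0*(-2) = 0)
B(P, t) = 4*t
(47 + B(O(I(-1)), u))**2 = (47 + 4*0)**2 = (47 + 0)**2 = 47**2 = 2209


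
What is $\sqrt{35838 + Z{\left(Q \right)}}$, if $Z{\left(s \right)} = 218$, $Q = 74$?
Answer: $2 \sqrt{9014} \approx 189.88$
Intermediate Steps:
$\sqrt{35838 + Z{\left(Q \right)}} = \sqrt{35838 + 218} = \sqrt{36056} = 2 \sqrt{9014}$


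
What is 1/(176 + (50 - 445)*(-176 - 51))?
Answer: 1/89841 ≈ 1.1131e-5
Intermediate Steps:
1/(176 + (50 - 445)*(-176 - 51)) = 1/(176 - 395*(-227)) = 1/(176 + 89665) = 1/89841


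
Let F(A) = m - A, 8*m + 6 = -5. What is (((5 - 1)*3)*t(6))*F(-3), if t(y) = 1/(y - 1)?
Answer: 39/10 ≈ 3.9000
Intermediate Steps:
m = -11/8 (m = -¾ + (⅛)*(-5) = -¾ - 5/8 = -11/8 ≈ -1.3750)
t(y) = 1/(-1 + y)
F(A) = -11/8 - A
(((5 - 1)*3)*t(6))*F(-3) = (((5 - 1)*3)/(-1 + 6))*(-11/8 - 1*(-3)) = ((4*3)/5)*(-11/8 + 3) = (12*(⅕))*(13/8) = (12/5)*(13/8) = 39/10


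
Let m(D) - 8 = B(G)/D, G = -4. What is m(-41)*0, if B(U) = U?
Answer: 0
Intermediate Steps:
m(D) = 8 - 4/D
m(-41)*0 = (8 - 4/(-41))*0 = (8 - 4*(-1/41))*0 = (8 + 4/41)*0 = (332/41)*0 = 0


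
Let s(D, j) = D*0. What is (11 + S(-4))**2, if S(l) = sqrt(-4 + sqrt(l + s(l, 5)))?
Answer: (11 + sqrt(2)*sqrt(-2 + I))**2 ≈ 127.69 + 47.28*I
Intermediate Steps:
s(D, j) = 0
S(l) = sqrt(-4 + sqrt(l)) (S(l) = sqrt(-4 + sqrt(l + 0)) = sqrt(-4 + sqrt(l)))
(11 + S(-4))**2 = (11 + sqrt(-4 + sqrt(-4)))**2 = (11 + sqrt(-4 + 2*I))**2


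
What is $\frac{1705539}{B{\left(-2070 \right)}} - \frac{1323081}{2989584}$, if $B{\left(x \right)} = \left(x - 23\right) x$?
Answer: $- \frac{902292817}{18450715920} \approx -0.048903$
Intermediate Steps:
$B{\left(x \right)} = x \left(-23 + x\right)$ ($B{\left(x \right)} = \left(-23 + x\right) x = x \left(-23 + x\right)$)
$\frac{1705539}{B{\left(-2070 \right)}} - \frac{1323081}{2989584} = \frac{1705539}{\left(-2070\right) \left(-23 - 2070\right)} - \frac{1323081}{2989584} = \frac{1705539}{\left(-2070\right) \left(-2093\right)} - \frac{147009}{332176} = \frac{1705539}{4332510} - \frac{147009}{332176} = 1705539 \cdot \frac{1}{4332510} - \frac{147009}{332176} = \frac{568513}{1444170} - \frac{147009}{332176} = - \frac{902292817}{18450715920}$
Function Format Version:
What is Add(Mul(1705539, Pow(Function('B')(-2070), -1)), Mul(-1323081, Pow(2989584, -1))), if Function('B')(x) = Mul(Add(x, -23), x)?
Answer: Rational(-902292817, 18450715920) ≈ -0.048903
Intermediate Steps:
Function('B')(x) = Mul(x, Add(-23, x)) (Function('B')(x) = Mul(Add(-23, x), x) = Mul(x, Add(-23, x)))
Add(Mul(1705539, Pow(Function('B')(-2070), -1)), Mul(-1323081, Pow(2989584, -1))) = Add(Mul(1705539, Pow(Mul(-2070, Add(-23, -2070)), -1)), Mul(-1323081, Pow(2989584, -1))) = Add(Mul(1705539, Pow(Mul(-2070, -2093), -1)), Mul(-1323081, Rational(1, 2989584))) = Add(Mul(1705539, Pow(4332510, -1)), Rational(-147009, 332176)) = Add(Mul(1705539, Rational(1, 4332510)), Rational(-147009, 332176)) = Add(Rational(568513, 1444170), Rational(-147009, 332176)) = Rational(-902292817, 18450715920)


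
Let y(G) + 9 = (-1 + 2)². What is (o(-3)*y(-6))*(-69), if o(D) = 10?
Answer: 5520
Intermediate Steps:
y(G) = -8 (y(G) = -9 + (-1 + 2)² = -9 + 1² = -9 + 1 = -8)
(o(-3)*y(-6))*(-69) = (10*(-8))*(-69) = -80*(-69) = 5520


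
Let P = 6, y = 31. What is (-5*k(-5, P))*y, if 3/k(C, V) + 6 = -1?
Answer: 465/7 ≈ 66.429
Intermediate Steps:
k(C, V) = -3/7 (k(C, V) = 3/(-6 - 1) = 3/(-7) = 3*(-⅐) = -3/7)
(-5*k(-5, P))*y = -5*(-3/7)*31 = (15/7)*31 = 465/7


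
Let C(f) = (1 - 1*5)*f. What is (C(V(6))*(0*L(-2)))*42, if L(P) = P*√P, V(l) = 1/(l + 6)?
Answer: 0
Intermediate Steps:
V(l) = 1/(6 + l)
L(P) = P^(3/2)
C(f) = -4*f (C(f) = (1 - 5)*f = -4*f)
(C(V(6))*(0*L(-2)))*42 = ((-4/(6 + 6))*(0*(-2)^(3/2)))*42 = ((-4/12)*(0*(-2*I*√2)))*42 = (-4*1/12*0)*42 = -⅓*0*42 = 0*42 = 0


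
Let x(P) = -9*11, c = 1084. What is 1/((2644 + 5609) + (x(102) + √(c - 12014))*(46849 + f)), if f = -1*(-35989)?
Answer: -1170387/20303372577943 - 11834*I*√10930/20303372577943 ≈ -5.7645e-8 - 6.0936e-8*I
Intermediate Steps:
f = 35989
x(P) = -99
1/((2644 + 5609) + (x(102) + √(c - 12014))*(46849 + f)) = 1/((2644 + 5609) + (-99 + √(1084 - 12014))*(46849 + 35989)) = 1/(8253 + (-99 + √(-10930))*82838) = 1/(8253 + (-99 + I*√10930)*82838) = 1/(8253 + (-8200962 + 82838*I*√10930)) = 1/(-8192709 + 82838*I*√10930)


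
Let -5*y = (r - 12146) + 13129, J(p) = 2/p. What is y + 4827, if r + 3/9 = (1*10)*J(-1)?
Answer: 69517/15 ≈ 4634.5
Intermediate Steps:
r = -61/3 (r = -1/3 + (1*10)*(2/(-1)) = -1/3 + 10*(2*(-1)) = -1/3 + 10*(-2) = -1/3 - 20 = -61/3 ≈ -20.333)
y = -2888/15 (y = -((-61/3 - 12146) + 13129)/5 = -(-36499/3 + 13129)/5 = -1/5*2888/3 = -2888/15 ≈ -192.53)
y + 4827 = -2888/15 + 4827 = 69517/15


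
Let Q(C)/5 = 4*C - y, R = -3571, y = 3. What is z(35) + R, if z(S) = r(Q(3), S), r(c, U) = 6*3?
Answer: -3553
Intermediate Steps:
Q(C) = -15 + 20*C (Q(C) = 5*(4*C - 1*3) = 5*(4*C - 3) = 5*(-3 + 4*C) = -15 + 20*C)
r(c, U) = 18
z(S) = 18
z(35) + R = 18 - 3571 = -3553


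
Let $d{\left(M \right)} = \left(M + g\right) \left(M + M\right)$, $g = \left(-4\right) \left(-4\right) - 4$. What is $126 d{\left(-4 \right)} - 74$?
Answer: $-8138$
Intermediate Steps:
$g = 12$ ($g = 16 - 4 = 12$)
$d{\left(M \right)} = 2 M \left(12 + M\right)$ ($d{\left(M \right)} = \left(M + 12\right) \left(M + M\right) = \left(12 + M\right) 2 M = 2 M \left(12 + M\right)$)
$126 d{\left(-4 \right)} - 74 = 126 \cdot 2 \left(-4\right) \left(12 - 4\right) - 74 = 126 \cdot 2 \left(-4\right) 8 - 74 = 126 \left(-64\right) - 74 = -8064 - 74 = -8138$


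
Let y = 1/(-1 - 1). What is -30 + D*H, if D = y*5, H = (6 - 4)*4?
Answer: -50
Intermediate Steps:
y = -½ (y = 1/(-2) = -½ ≈ -0.50000)
H = 8 (H = 2*4 = 8)
D = -5/2 (D = -½*5 = -5/2 ≈ -2.5000)
-30 + D*H = -30 - 5/2*8 = -30 - 20 = -50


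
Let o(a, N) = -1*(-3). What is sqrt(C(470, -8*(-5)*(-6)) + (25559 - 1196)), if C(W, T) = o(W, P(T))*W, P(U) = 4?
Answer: 11*sqrt(213) ≈ 160.54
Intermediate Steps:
o(a, N) = 3
C(W, T) = 3*W
sqrt(C(470, -8*(-5)*(-6)) + (25559 - 1196)) = sqrt(3*470 + (25559 - 1196)) = sqrt(1410 + 24363) = sqrt(25773) = 11*sqrt(213)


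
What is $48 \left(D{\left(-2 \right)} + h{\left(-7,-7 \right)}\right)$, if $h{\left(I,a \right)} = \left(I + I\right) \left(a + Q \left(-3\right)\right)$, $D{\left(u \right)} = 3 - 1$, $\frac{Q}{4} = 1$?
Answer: $12864$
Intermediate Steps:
$Q = 4$ ($Q = 4 \cdot 1 = 4$)
$D{\left(u \right)} = 2$
$h{\left(I,a \right)} = 2 I \left(-12 + a\right)$ ($h{\left(I,a \right)} = \left(I + I\right) \left(a + 4 \left(-3\right)\right) = 2 I \left(a - 12\right) = 2 I \left(-12 + a\right)$)
$48 \left(D{\left(-2 \right)} + h{\left(-7,-7 \right)}\right) = 48 \left(2 + 2 \left(-7\right) \left(-12 - 7\right)\right) = 48 \left(2 + 2 \left(-7\right) \left(-19\right)\right) = 48 \left(2 + 266\right) = 48 \cdot 268 = 12864$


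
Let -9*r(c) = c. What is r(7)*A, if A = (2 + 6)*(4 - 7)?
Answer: 56/3 ≈ 18.667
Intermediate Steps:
r(c) = -c/9
A = -24 (A = 8*(-3) = -24)
r(7)*A = -⅑*7*(-24) = -7/9*(-24) = 56/3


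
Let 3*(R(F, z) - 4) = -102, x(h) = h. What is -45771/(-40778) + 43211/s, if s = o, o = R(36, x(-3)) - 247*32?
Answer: -349727761/80883163 ≈ -4.3239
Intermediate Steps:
R(F, z) = -30 (R(F, z) = 4 + (1/3)*(-102) = 4 - 34 = -30)
o = -7934 (o = -30 - 247*32 = -30 - 1*7904 = -30 - 7904 = -7934)
s = -7934
-45771/(-40778) + 43211/s = -45771/(-40778) + 43211/(-7934) = -45771*(-1/40778) + 43211*(-1/7934) = 45771/40778 - 43211/7934 = -349727761/80883163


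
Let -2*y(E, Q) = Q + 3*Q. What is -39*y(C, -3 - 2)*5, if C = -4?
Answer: -1950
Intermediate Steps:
y(E, Q) = -2*Q (y(E, Q) = -(Q + 3*Q)/2 = -2*Q)
-39*y(C, -3 - 2)*5 = -(-78)*(-3 - 2)*5 = -(-78)*(-5)*5 = -39*10*5 = -390*5 = -1950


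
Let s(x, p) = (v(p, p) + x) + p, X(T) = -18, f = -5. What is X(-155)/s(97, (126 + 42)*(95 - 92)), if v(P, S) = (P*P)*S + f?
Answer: -9/64012330 ≈ -1.4060e-7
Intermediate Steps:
v(P, S) = -5 + S*P² (v(P, S) = (P*P)*S - 5 = P²*S - 5 = S*P² - 5 = -5 + S*P²)
s(x, p) = -5 + p + x + p³ (s(x, p) = ((-5 + p*p²) + x) + p = ((-5 + p³) + x) + p = (-5 + x + p³) + p = -5 + p + x + p³)
X(-155)/s(97, (126 + 42)*(95 - 92)) = -18/(-5 + (126 + 42)*(95 - 92) + 97 + ((126 + 42)*(95 - 92))³) = -18/(-5 + 168*3 + 97 + (168*3)³) = -18/(-5 + 504 + 97 + 504³) = -18/(-5 + 504 + 97 + 128024064) = -18/128024660 = -18*1/128024660 = -9/64012330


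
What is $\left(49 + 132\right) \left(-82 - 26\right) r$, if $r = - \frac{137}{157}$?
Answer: $\frac{2678076}{157} \approx 17058.0$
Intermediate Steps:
$r = - \frac{137}{157}$ ($r = \left(-137\right) \frac{1}{157} = - \frac{137}{157} \approx -0.87261$)
$\left(49 + 132\right) \left(-82 - 26\right) r = \left(49 + 132\right) \left(-82 - 26\right) \left(- \frac{137}{157}\right) = 181 \left(-108\right) \left(- \frac{137}{157}\right) = \left(-19548\right) \left(- \frac{137}{157}\right) = \frac{2678076}{157}$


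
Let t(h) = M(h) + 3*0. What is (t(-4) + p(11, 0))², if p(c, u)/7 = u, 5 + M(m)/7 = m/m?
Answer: 784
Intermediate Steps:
M(m) = -28 (M(m) = -35 + 7*(m/m) = -35 + 7*1 = -35 + 7 = -28)
t(h) = -28 (t(h) = -28 + 3*0 = -28 + 0 = -28)
p(c, u) = 7*u
(t(-4) + p(11, 0))² = (-28 + 7*0)² = (-28 + 0)² = (-28)² = 784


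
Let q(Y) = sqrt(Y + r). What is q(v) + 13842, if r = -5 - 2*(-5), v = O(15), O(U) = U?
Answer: 13842 + 2*sqrt(5) ≈ 13846.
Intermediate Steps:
v = 15
r = 5 (r = -5 + 10 = 5)
q(Y) = sqrt(5 + Y) (q(Y) = sqrt(Y + 5) = sqrt(5 + Y))
q(v) + 13842 = sqrt(5 + 15) + 13842 = sqrt(20) + 13842 = 2*sqrt(5) + 13842 = 13842 + 2*sqrt(5)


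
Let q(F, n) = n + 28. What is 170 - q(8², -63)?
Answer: 205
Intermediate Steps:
q(F, n) = 28 + n
170 - q(8², -63) = 170 - (28 - 63) = 170 - 1*(-35) = 170 + 35 = 205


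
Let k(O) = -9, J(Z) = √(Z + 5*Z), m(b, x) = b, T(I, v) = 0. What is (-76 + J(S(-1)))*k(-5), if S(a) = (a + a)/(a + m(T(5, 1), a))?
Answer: 684 - 18*√3 ≈ 652.82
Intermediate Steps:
S(a) = 2 (S(a) = (a + a)/(a + 0) = (2*a)/a = 2)
J(Z) = √6*√Z (J(Z) = √(6*Z) = √6*√Z)
(-76 + J(S(-1)))*k(-5) = (-76 + √6*√2)*(-9) = (-76 + 2*√3)*(-9) = 684 - 18*√3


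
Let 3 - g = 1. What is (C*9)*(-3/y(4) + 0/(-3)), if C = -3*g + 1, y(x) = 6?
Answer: 45/2 ≈ 22.500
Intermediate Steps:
g = 2 (g = 3 - 1*1 = 3 - 1 = 2)
C = -5 (C = -3*2 + 1 = -6 + 1 = -5)
(C*9)*(-3/y(4) + 0/(-3)) = (-5*9)*(-3/6 + 0/(-3)) = -45*(-3*⅙ + 0*(-⅓)) = -45*(-½ + 0) = -45*(-½) = 45/2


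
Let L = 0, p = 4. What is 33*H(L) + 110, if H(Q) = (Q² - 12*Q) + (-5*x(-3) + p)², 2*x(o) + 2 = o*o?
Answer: 24497/4 ≈ 6124.3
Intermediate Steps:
x(o) = -1 + o²/2 (x(o) = -1 + (o*o)/2 = -1 + o²/2)
H(Q) = 729/4 + Q² - 12*Q (H(Q) = (Q² - 12*Q) + (-5*(-1 + (½)*(-3)²) + 4)² = (Q² - 12*Q) + (-5*(-1 + (½)*9) + 4)² = (Q² - 12*Q) + (-5*(-1 + 9/2) + 4)² = (Q² - 12*Q) + (-5*7/2 + 4)² = (Q² - 12*Q) + (-35/2 + 4)² = (Q² - 12*Q) + (-27/2)² = (Q² - 12*Q) + 729/4 = 729/4 + Q² - 12*Q)
33*H(L) + 110 = 33*(729/4 + 0² - 12*0) + 110 = 33*(729/4 + 0 + 0) + 110 = 33*(729/4) + 110 = 24057/4 + 110 = 24497/4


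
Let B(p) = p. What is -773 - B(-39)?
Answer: -734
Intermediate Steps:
-773 - B(-39) = -773 - 1*(-39) = -773 + 39 = -734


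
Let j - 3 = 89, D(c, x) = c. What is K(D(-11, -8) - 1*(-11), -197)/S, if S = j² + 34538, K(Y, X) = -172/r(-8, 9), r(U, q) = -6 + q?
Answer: -86/64503 ≈ -0.0013333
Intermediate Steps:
j = 92 (j = 3 + 89 = 92)
K(Y, X) = -172/3 (K(Y, X) = -172/(-6 + 9) = -172/3)
S = 43002 (S = 92² + 34538 = 8464 + 34538 = 43002)
K(D(-11, -8) - 1*(-11), -197)/S = -172/3/43002 = -172/3*1/43002 = -86/64503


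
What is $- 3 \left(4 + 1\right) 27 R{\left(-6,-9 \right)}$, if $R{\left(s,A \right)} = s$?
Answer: $2430$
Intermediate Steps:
$- 3 \left(4 + 1\right) 27 R{\left(-6,-9 \right)} = - 3 \left(4 + 1\right) 27 \left(-6\right) = \left(-3\right) 5 \cdot 27 \left(-6\right) = \left(-15\right) 27 \left(-6\right) = \left(-405\right) \left(-6\right) = 2430$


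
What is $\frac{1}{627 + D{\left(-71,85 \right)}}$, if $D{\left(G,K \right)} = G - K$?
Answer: $\frac{1}{471} \approx 0.0021231$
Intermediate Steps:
$\frac{1}{627 + D{\left(-71,85 \right)}} = \frac{1}{627 - 156} = \frac{1}{471}$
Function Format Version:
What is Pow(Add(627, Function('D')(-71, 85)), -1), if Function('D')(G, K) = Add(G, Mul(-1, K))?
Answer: Rational(1, 471) ≈ 0.0021231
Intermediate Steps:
Pow(Add(627, Function('D')(-71, 85)), -1) = Pow(Add(627, Add(-71, Mul(-1, 85))), -1) = Pow(Add(627, Add(-71, -85)), -1) = Pow(Add(627, -156), -1) = Pow(471, -1) = Rational(1, 471)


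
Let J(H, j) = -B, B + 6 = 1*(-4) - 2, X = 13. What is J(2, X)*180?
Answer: 2160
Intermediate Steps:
B = -12 (B = -6 + (1*(-4) - 2) = -6 + (-4 - 2) = -6 - 6 = -12)
J(H, j) = 12 (J(H, j) = -1*(-12) = 12)
J(2, X)*180 = 12*180 = 2160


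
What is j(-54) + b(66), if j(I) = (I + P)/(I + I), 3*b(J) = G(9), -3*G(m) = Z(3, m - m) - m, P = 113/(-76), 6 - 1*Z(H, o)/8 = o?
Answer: -31351/8208 ≈ -3.8196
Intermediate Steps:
Z(H, o) = 48 - 8*o
P = -113/76 (P = 113*(-1/76) = -113/76 ≈ -1.4868)
G(m) = -16 + m/3 (G(m) = -((48 - 8*(m - m)) - m)/3 = -((48 - 8*0) - m)/3 = -((48 + 0) - m)/3 = -(48 - m)/3 = -16 + m/3)
b(J) = -13/3 (b(J) = (-16 + (⅓)*9)/3 = (-16 + 3)/3 = (⅓)*(-13) = -13/3)
j(I) = (-113/76 + I)/(2*I) (j(I) = (I - 113/76)/(I + I) = (-113/76 + I)/((2*I)) = (-113/76 + I)*(1/(2*I)) = (-113/76 + I)/(2*I))
j(-54) + b(66) = (1/152)*(-113 + 76*(-54))/(-54) - 13/3 = (1/152)*(-1/54)*(-113 - 4104) - 13/3 = (1/152)*(-1/54)*(-4217) - 13/3 = 4217/8208 - 13/3 = -31351/8208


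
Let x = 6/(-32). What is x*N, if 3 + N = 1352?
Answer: -4047/16 ≈ -252.94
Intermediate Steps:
x = -3/16 (x = 6*(-1/32) = -3/16 ≈ -0.18750)
N = 1349 (N = -3 + 1352 = 1349)
x*N = -3/16*1349 = -4047/16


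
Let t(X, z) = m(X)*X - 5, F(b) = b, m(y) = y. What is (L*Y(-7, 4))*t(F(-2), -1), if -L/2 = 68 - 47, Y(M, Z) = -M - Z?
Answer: 126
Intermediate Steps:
t(X, z) = -5 + X**2 (t(X, z) = X*X - 5 = X**2 - 5 = -5 + X**2)
L = -42 (L = -2*(68 - 47) = -2*21 = -42)
(L*Y(-7, 4))*t(F(-2), -1) = (-42*(-1*(-7) - 1*4))*(-5 + (-2)**2) = (-42*(7 - 4))*(-5 + 4) = -42*3*(-1) = -126*(-1) = 126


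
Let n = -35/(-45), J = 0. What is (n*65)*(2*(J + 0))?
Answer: 0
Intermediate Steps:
n = 7/9 (n = -35*(-1/45) = 7/9 ≈ 0.77778)
(n*65)*(2*(J + 0)) = ((7/9)*65)*(2*(0 + 0)) = 455*(2*0)/9 = (455/9)*0 = 0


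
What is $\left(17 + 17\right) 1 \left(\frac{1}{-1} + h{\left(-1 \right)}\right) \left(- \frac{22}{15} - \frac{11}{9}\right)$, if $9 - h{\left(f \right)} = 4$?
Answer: $- \frac{16456}{45} \approx -365.69$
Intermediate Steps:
$h{\left(f \right)} = 5$ ($h{\left(f \right)} = 9 - 4 = 5$)
$\left(17 + 17\right) 1 \left(\frac{1}{-1} + h{\left(-1 \right)}\right) \left(- \frac{22}{15} - \frac{11}{9}\right) = \left(17 + 17\right) 1 \left(\frac{1}{-1} + 5\right) \left(- \frac{22}{15} - \frac{11}{9}\right) = 34 \cdot 1 \left(-1 + 5\right) \left(\left(-22\right) \frac{1}{15} - \frac{11}{9}\right) = 34 \cdot 1 \cdot 4 \left(- \frac{22}{15} - \frac{11}{9}\right) = 34 \cdot 4 \left(- \frac{121}{45}\right) = 136 \left(- \frac{121}{45}\right) = - \frac{16456}{45}$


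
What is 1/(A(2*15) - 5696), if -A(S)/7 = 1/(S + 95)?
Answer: -125/712007 ≈ -0.00017556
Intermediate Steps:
A(S) = -7/(95 + S) (A(S) = -7/(S + 95) = -7/(95 + S))
1/(A(2*15) - 5696) = 1/(-7/(95 + 2*15) - 5696) = 1/(-7/(95 + 30) - 5696) = 1/(-7/125 - 5696) = 1/(-712007/125) = -125/712007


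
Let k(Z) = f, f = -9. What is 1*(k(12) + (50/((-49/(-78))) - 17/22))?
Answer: 75265/1078 ≈ 69.819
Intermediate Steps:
k(Z) = -9
1*(k(12) + (50/((-49/(-78))) - 17/22)) = 1*(-9 + (50/((-49/(-78))) - 17/22)) = 1*(-9 + (50/((-49*(-1/78))) - 17*1/22)) = 1*(-9 + (50/(49/78) - 17/22)) = 1*(-9 + (50*(78/49) - 17/22)) = 1*(-9 + (3900/49 - 17/22)) = 1*(-9 + 84967/1078) = 1*(75265/1078) = 75265/1078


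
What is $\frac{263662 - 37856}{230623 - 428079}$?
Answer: $- \frac{16129}{14104} \approx -1.1436$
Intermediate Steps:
$\frac{263662 - 37856}{230623 - 428079} = \frac{225806}{-197456} = 225806 \left(- \frac{1}{197456}\right) = - \frac{16129}{14104}$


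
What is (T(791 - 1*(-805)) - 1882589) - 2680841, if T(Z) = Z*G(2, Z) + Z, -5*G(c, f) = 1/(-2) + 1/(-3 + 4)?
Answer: -22809968/5 ≈ -4.5620e+6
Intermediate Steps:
G(c, f) = -1/10 (G(c, f) = -(1/(-2) + 1/(-3 + 4))/5 = -(1*(-1/2) + 1/1)/5 = -(-1/2 + 1*1)/5 = -(-1/2 + 1)/5 = -1/5*1/2 = -1/10)
T(Z) = 9*Z/10 (T(Z) = Z*(-1/10) + Z = -Z/10 + Z = 9*Z/10)
(T(791 - 1*(-805)) - 1882589) - 2680841 = (9*(791 - 1*(-805))/10 - 1882589) - 2680841 = (9*(791 + 805)/10 - 1882589) - 2680841 = ((9/10)*1596 - 1882589) - 2680841 = (7182/5 - 1882589) - 2680841 = -9405763/5 - 2680841 = -22809968/5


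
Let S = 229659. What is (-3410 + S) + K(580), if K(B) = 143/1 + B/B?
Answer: 226393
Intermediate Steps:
K(B) = 144 (K(B) = 143*1 + 1 = 143 + 1 = 144)
(-3410 + S) + K(580) = (-3410 + 229659) + 144 = 226249 + 144 = 226393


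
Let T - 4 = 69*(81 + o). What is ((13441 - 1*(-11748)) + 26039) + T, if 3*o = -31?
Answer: 56108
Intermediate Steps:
o = -31/3 (o = (1/3)*(-31) = -31/3 ≈ -10.333)
T = 4880 (T = 4 + 69*(81 - 31/3) = 4 + 69*(212/3) = 4 + 4876 = 4880)
((13441 - 1*(-11748)) + 26039) + T = ((13441 - 1*(-11748)) + 26039) + 4880 = ((13441 + 11748) + 26039) + 4880 = (25189 + 26039) + 4880 = 51228 + 4880 = 56108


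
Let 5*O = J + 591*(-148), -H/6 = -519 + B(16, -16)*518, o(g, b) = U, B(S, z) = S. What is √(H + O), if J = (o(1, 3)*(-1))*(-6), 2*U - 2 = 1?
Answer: 11*I*√13245/5 ≈ 253.19*I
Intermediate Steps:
U = 3/2 (U = 1 + (½)*1 = 1 + ½ = 3/2 ≈ 1.5000)
o(g, b) = 3/2
H = -46614 (H = -6*(-519 + 16*518) = -6*(-519 + 8288) = -6*7769 = -46614)
J = 9 (J = ((3/2)*(-1))*(-6) = -3/2*(-6) = 9)
O = -87459/5 (O = (9 + 591*(-148))/5 = (9 - 87468)/5 = (⅕)*(-87459) = -87459/5 ≈ -17492.)
√(H + O) = √(-46614 - 87459/5) = √(-320529/5) = 11*I*√13245/5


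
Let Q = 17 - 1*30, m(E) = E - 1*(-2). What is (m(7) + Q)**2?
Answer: 16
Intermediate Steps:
m(E) = 2 + E (m(E) = E + 2 = 2 + E)
Q = -13 (Q = 17 - 30 = -13)
(m(7) + Q)**2 = ((2 + 7) - 13)**2 = (9 - 13)**2 = (-4)**2 = 16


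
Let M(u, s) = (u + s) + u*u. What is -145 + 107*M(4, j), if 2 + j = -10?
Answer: 711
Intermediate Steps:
j = -12 (j = -2 - 10 = -12)
M(u, s) = s + u + u² (M(u, s) = (s + u) + u² = s + u + u²)
-145 + 107*M(4, j) = -145 + 107*(-12 + 4 + 4²) = -145 + 107*(-12 + 4 + 16) = -145 + 107*8 = -145 + 856 = 711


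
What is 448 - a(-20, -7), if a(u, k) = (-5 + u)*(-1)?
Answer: 423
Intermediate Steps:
a(u, k) = 5 - u
448 - a(-20, -7) = 448 - (5 - 1*(-20)) = 448 - (5 + 20) = 448 - 1*25 = 448 - 25 = 423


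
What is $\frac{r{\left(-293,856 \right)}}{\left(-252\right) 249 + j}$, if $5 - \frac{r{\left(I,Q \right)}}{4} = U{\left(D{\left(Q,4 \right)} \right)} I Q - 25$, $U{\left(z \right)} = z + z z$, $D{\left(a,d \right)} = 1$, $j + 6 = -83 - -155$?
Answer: $- \frac{1003292}{31341} \approx -32.012$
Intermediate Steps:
$j = 66$ ($j = -6 - -72 = -6 + \left(-83 + 155\right) = -6 + 72 = 66$)
$U{\left(z \right)} = z + z^{2}$
$r{\left(I,Q \right)} = 120 - 8 I Q$ ($r{\left(I,Q \right)} = 20 - 4 \left(1 \left(1 + 1\right) I Q - 25\right) = 20 - 4 \left(1 \cdot 2 I Q - 25\right) = 20 - 4 \left(2 I Q - 25\right) = 20 - 4 \left(-25 + 2 I Q\right) = 20 - \left(-100 + 8 I Q\right) = 120 - 8 I Q$)
$\frac{r{\left(-293,856 \right)}}{\left(-252\right) 249 + j} = \frac{120 - \left(-2344\right) 856}{\left(-252\right) 249 + 66} = \frac{120 + 2006464}{-62748 + 66} = \frac{2006584}{-62682} = 2006584 \left(- \frac{1}{62682}\right) = - \frac{1003292}{31341}$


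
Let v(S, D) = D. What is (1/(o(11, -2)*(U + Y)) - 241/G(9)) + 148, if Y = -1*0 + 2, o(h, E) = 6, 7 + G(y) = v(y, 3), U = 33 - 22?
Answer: 32489/156 ≈ 208.26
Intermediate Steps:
U = 11
G(y) = -4 (G(y) = -7 + 3 = -4)
Y = 2 (Y = 0 + 2 = 2)
(1/(o(11, -2)*(U + Y)) - 241/G(9)) + 148 = (1/(6*(11 + 2)) - 241/(-4)) + 148 = ((1/6)/13 - 241*(-1/4)) + 148 = ((1/6)*(1/13) + 241/4) + 148 = (1/78 + 241/4) + 148 = 9401/156 + 148 = 32489/156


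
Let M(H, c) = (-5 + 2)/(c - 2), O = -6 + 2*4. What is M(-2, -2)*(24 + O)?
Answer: 39/2 ≈ 19.500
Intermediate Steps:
O = 2 (O = -6 + 8 = 2)
M(H, c) = -3/(-2 + c)
M(-2, -2)*(24 + O) = (-3/(-2 - 2))*(24 + 2) = -3/(-4)*26 = -3*(-1/4)*26 = (3/4)*26 = 39/2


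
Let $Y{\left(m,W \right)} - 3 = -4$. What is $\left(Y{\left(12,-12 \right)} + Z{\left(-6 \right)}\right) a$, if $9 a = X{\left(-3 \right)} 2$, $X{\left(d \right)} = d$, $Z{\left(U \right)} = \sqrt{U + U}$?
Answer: $\frac{2}{3} - \frac{4 i \sqrt{3}}{3} \approx 0.66667 - 2.3094 i$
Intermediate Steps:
$Z{\left(U \right)} = \sqrt{2} \sqrt{U}$ ($Z{\left(U \right)} = \sqrt{2 U} = \sqrt{2} \sqrt{U}$)
$Y{\left(m,W \right)} = -1$ ($Y{\left(m,W \right)} = 3 - 4 = -1$)
$a = - \frac{2}{3}$ ($a = \frac{\left(-3\right) 2}{9} = \frac{1}{9} \left(-6\right) = - \frac{2}{3} \approx -0.66667$)
$\left(Y{\left(12,-12 \right)} + Z{\left(-6 \right)}\right) a = \left(-1 + \sqrt{2} \sqrt{-6}\right) \left(- \frac{2}{3}\right) = \left(-1 + \sqrt{2} i \sqrt{6}\right) \left(- \frac{2}{3}\right) = \left(-1 + 2 i \sqrt{3}\right) \left(- \frac{2}{3}\right) = \frac{2}{3} - \frac{4 i \sqrt{3}}{3}$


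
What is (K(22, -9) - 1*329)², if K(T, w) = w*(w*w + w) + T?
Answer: 912025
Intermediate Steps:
K(T, w) = T + w*(w + w²) (K(T, w) = w*(w² + w) + T = w*(w + w²) + T = T + w*(w + w²))
(K(22, -9) - 1*329)² = ((22 + (-9)² + (-9)³) - 1*329)² = ((22 + 81 - 729) - 329)² = (-626 - 329)² = (-955)² = 912025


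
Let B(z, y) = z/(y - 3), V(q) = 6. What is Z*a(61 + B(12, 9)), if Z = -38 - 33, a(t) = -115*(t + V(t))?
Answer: 563385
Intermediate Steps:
B(z, y) = z/(-3 + y)
a(t) = -690 - 115*t (a(t) = -115*(t + 6) = -115*(6 + t) = -690 - 115*t)
Z = -71
Z*a(61 + B(12, 9)) = -71*(-690 - 115*(61 + 12/(-3 + 9))) = -71*(-690 - 115*(61 + 12/6)) = -71*(-690 - 115*(61 + 12*(⅙))) = -71*(-690 - 115*(61 + 2)) = -71*(-690 - 115*63) = -71*(-690 - 7245) = -71*(-7935) = 563385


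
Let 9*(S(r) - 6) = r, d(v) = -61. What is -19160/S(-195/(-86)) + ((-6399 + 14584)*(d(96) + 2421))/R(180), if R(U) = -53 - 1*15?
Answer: -7873454710/27421 ≈ -2.8713e+5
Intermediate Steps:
R(U) = -68 (R(U) = -53 - 15 = -68)
S(r) = 6 + r/9
-19160/S(-195/(-86)) + ((-6399 + 14584)*(d(96) + 2421))/R(180) = -19160/(6 + (-195/(-86))/9) + ((-6399 + 14584)*(-61 + 2421))/(-68) = -19160/(6 + (-195*(-1/86))/9) + (8185*2360)*(-1/68) = -19160/(6 + (⅑)*(195/86)) + 19316600*(-1/68) = -19160/(6 + 65/258) - 4829150/17 = -19160/1613/258 - 4829150/17 = -19160*258/1613 - 4829150/17 = -4943280/1613 - 4829150/17 = -7873454710/27421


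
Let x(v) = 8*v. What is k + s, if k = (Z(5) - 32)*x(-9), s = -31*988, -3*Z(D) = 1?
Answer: -28300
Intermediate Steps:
Z(D) = -⅓ (Z(D) = -⅓*1 = -⅓)
s = -30628
k = 2328 (k = (-⅓ - 32)*(8*(-9)) = -97/3*(-72) = 2328)
k + s = 2328 - 30628 = -28300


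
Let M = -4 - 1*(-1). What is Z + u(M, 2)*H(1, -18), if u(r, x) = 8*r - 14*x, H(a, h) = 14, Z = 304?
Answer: -424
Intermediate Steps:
M = -3 (M = -4 + 1 = -3)
u(r, x) = -14*x + 8*r
Z + u(M, 2)*H(1, -18) = 304 + (-14*2 + 8*(-3))*14 = 304 + (-28 - 24)*14 = 304 - 52*14 = 304 - 728 = -424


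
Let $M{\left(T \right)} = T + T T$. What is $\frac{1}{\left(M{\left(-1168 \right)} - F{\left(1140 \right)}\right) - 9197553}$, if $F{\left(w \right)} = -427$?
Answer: $- \frac{1}{7834070} \approx -1.2765 \cdot 10^{-7}$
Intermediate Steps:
$M{\left(T \right)} = T + T^{2}$
$\frac{1}{\left(M{\left(-1168 \right)} - F{\left(1140 \right)}\right) - 9197553} = \frac{1}{\left(- 1168 \left(1 - 1168\right) - -427\right) - 9197553} = \frac{1}{\left(\left(-1168\right) \left(-1167\right) + 427\right) - 9197553} = \frac{1}{\left(1363056 + 427\right) - 9197553} = \frac{1}{1363483 - 9197553} = \frac{1}{-7834070} = - \frac{1}{7834070}$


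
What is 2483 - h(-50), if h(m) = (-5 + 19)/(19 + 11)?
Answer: 37238/15 ≈ 2482.5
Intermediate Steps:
h(m) = 7/15 (h(m) = 14/30 = 14*(1/30) = 7/15)
2483 - h(-50) = 2483 - 1*7/15 = 2483 - 7/15 = 37238/15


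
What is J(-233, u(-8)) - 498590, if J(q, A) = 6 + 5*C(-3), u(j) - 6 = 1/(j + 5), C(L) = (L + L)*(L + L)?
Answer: -498404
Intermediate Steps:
C(L) = 4*L² (C(L) = (2*L)*(2*L) = 4*L²)
u(j) = 6 + 1/(5 + j) (u(j) = 6 + 1/(j + 5) = 6 + 1/(5 + j))
J(q, A) = 186 (J(q, A) = 6 + 5*(4*(-3)²) = 6 + 5*(4*9) = 6 + 5*36 = 6 + 180 = 186)
J(-233, u(-8)) - 498590 = 186 - 498590 = -498404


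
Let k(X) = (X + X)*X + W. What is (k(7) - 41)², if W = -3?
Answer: 2916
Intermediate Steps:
k(X) = -3 + 2*X² (k(X) = (X + X)*X - 3 = (2*X)*X - 3 = 2*X² - 3 = -3 + 2*X²)
(k(7) - 41)² = ((-3 + 2*7²) - 41)² = ((-3 + 2*49) - 41)² = ((-3 + 98) - 41)² = (95 - 41)² = 54² = 2916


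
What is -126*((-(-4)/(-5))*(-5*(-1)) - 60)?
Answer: 8064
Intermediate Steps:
-126*((-(-4)/(-5))*(-5*(-1)) - 60) = -126*(-(-4)*(-1)/5*5 - 60) = -126*(-2*⅖*5 - 60) = -126*(-⅘*5 - 60) = -126*(-4 - 60) = -126*(-64) = 8064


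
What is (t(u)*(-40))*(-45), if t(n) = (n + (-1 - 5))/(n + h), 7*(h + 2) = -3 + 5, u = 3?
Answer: -4200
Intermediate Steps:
h = -12/7 (h = -2 + (-3 + 5)/7 = -2 + (⅐)*2 = -2 + 2/7 = -12/7 ≈ -1.7143)
t(n) = (-6 + n)/(-12/7 + n) (t(n) = (n + (-1 - 5))/(n - 12/7) = (n - 6)/(-12/7 + n) = (-6 + n)/(-12/7 + n))
(t(u)*(-40))*(-45) = ((7*(-6 + 3)/(-12 + 7*3))*(-40))*(-45) = ((7*(-3)/(-12 + 21))*(-40))*(-45) = ((7*(-3)/9)*(-40))*(-45) = ((7*(⅑)*(-3))*(-40))*(-45) = -7/3*(-40)*(-45) = (280/3)*(-45) = -4200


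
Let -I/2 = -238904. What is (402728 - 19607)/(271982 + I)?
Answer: 42569/83310 ≈ 0.51097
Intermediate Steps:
I = 477808 (I = -2*(-238904) = 477808)
(402728 - 19607)/(271982 + I) = (402728 - 19607)/(271982 + 477808) = 383121/749790 = 383121*(1/749790) = 42569/83310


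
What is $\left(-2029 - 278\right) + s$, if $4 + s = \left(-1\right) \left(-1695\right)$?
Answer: $-616$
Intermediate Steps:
$s = 1691$ ($s = -4 - -1695 = -4 + 1695 = 1691$)
$\left(-2029 - 278\right) + s = \left(-2029 - 278\right) + 1691 = -2307 + 1691 = -616$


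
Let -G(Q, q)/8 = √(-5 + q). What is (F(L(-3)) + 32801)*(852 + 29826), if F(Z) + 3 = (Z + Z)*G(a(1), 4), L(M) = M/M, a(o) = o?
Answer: 1006177044 - 490848*I ≈ 1.0062e+9 - 4.9085e+5*I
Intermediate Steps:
L(M) = 1
G(Q, q) = -8*√(-5 + q)
F(Z) = -3 - 16*I*Z (F(Z) = -3 + (Z + Z)*(-8*√(-5 + 4)) = -3 + (2*Z)*(-8*I) = -3 - 16*I*Z)
(F(L(-3)) + 32801)*(852 + 29826) = ((-3 - 16*I*1) + 32801)*(852 + 29826) = ((-3 - 16*I) + 32801)*30678 = (32798 - 16*I)*30678 = 1006177044 - 490848*I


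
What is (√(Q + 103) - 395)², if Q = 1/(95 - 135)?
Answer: (7900 - √41190)²/400 ≈ 1.4811e+5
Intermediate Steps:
Q = -1/40 (Q = 1/(-40) = -1/40 ≈ -0.025000)
(√(Q + 103) - 395)² = (√(-1/40 + 103) - 395)² = (√(4119/40) - 395)² = (√41190/20 - 395)² = (-395 + √41190/20)²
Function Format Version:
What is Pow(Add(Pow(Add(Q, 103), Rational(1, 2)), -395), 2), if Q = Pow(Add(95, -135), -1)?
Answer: Mul(Rational(1, 400), Pow(Add(7900, Mul(-1, Pow(41190, Rational(1, 2)))), 2)) ≈ 1.4811e+5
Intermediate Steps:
Q = Rational(-1, 40) (Q = Pow(-40, -1) = Rational(-1, 40) ≈ -0.025000)
Pow(Add(Pow(Add(Q, 103), Rational(1, 2)), -395), 2) = Pow(Add(Pow(Add(Rational(-1, 40), 103), Rational(1, 2)), -395), 2) = Pow(Add(Pow(Rational(4119, 40), Rational(1, 2)), -395), 2) = Pow(Add(Mul(Rational(1, 20), Pow(41190, Rational(1, 2))), -395), 2) = Pow(Add(-395, Mul(Rational(1, 20), Pow(41190, Rational(1, 2)))), 2)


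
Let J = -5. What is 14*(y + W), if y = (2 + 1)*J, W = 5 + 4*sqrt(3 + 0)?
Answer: -140 + 56*sqrt(3) ≈ -43.005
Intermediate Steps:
W = 5 + 4*sqrt(3) ≈ 11.928
y = -15 (y = (2 + 1)*(-5) = 3*(-5) = -15)
14*(y + W) = 14*(-15 + (5 + 4*sqrt(3))) = 14*(-10 + 4*sqrt(3)) = -140 + 56*sqrt(3)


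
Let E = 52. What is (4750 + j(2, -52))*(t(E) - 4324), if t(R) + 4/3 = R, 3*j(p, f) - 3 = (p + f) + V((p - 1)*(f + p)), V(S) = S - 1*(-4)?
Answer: -20165860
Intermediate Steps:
V(S) = 4 + S (V(S) = S + 4 = 4 + S)
j(p, f) = 7/3 + f/3 + p/3 + (-1 + p)*(f + p)/3 (j(p, f) = 1 + ((p + f) + (4 + (p - 1)*(f + p)))/3 = 1 + ((f + p) + (4 + (-1 + p)*(f + p)))/3 = 1 + (4 + f + p + (-1 + p)*(f + p))/3 = 1 + (4/3 + f/3 + p/3 + (-1 + p)*(f + p)/3) = 7/3 + f/3 + p/3 + (-1 + p)*(f + p)/3)
t(R) = -4/3 + R
(4750 + j(2, -52))*(t(E) - 4324) = (4750 + (7/3 + (⅓)*2² + (⅓)*(-52)*2))*((-4/3 + 52) - 4324) = (4750 + (7/3 + (⅓)*4 - 104/3))*(152/3 - 4324) = (4750 + (7/3 + 4/3 - 104/3))*(-12820/3) = (4750 - 31)*(-12820/3) = 4719*(-12820/3) = -20165860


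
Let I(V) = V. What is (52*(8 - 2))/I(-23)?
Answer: -312/23 ≈ -13.565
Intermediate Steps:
(52*(8 - 2))/I(-23) = (52*(8 - 2))/(-23) = (52*6)*(-1/23) = 312*(-1/23) = -312/23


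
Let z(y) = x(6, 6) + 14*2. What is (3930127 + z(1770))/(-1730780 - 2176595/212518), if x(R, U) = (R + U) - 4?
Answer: -835230380434/367824080635 ≈ -2.2707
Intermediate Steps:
x(R, U) = -4 + R + U
z(y) = 36 (z(y) = (-4 + 6 + 6) + 14*2 = 8 + 28 = 36)
(3930127 + z(1770))/(-1730780 - 2176595/212518) = (3930127 + 36)/(-1730780 - 2176595/212518) = 3930163/(-1730780 - 2176595*1/212518) = 3930163/(-1730780 - 2176595/212518) = 3930163/(-367824080635/212518) = 3930163*(-212518/367824080635) = -835230380434/367824080635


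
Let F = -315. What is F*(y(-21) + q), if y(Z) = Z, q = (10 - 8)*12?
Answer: -945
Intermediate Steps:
q = 24 (q = 2*12 = 24)
F*(y(-21) + q) = -315*(-21 + 24) = -315*3 = -945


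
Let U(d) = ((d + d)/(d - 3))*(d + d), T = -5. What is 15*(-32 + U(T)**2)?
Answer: 7455/4 ≈ 1863.8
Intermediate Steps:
U(d) = 4*d**2/(-3 + d) (U(d) = ((2*d)/(-3 + d))*(2*d) = (2*d/(-3 + d))*(2*d) = 4*d**2/(-3 + d))
15*(-32 + U(T)**2) = 15*(-32 + (4*(-5)**2/(-3 - 5))**2) = 15*(-32 + (4*25/(-8))**2) = 15*(-32 + (4*25*(-1/8))**2) = 15*(-32 + (-25/2)**2) = 15*(-32 + 625/4) = 15*(497/4) = 7455/4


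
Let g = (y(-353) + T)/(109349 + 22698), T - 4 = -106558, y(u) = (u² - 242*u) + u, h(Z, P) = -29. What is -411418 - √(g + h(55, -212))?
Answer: -411418 - I*√492038153045/132047 ≈ -4.1142e+5 - 5.3122*I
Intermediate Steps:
y(u) = u² - 241*u
T = -106554 (T = 4 - 106558 = -106554)
g = 103128/132047 (g = (-353*(-241 - 353) - 106554)/(109349 + 22698) = (-353*(-594) - 106554)/132047 = (209682 - 106554)*(1/132047) = 103128*(1/132047) = 103128/132047 ≈ 0.78099)
-411418 - √(g + h(55, -212)) = -411418 - √(103128/132047 - 29) = -411418 - √(-3726235/132047) = -411418 - I*√492038153045/132047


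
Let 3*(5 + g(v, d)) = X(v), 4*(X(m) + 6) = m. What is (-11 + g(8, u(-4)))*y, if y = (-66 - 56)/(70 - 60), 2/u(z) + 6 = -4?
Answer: 3172/15 ≈ 211.47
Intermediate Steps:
X(m) = -6 + m/4
u(z) = -⅕ (u(z) = 2/(-6 - 4) = 2/(-10) = 2*(-⅒) = -⅕)
y = -61/5 (y = -122/10 = -122*⅒ = -61/5 ≈ -12.200)
g(v, d) = -7 + v/12 (g(v, d) = -5 + (-6 + v/4)/3 = -5 + (-2 + v/12) = -7 + v/12)
(-11 + g(8, u(-4)))*y = (-11 + (-7 + (1/12)*8))*(-61/5) = (-11 + (-7 + ⅔))*(-61/5) = (-11 - 19/3)*(-61/5) = -52/3*(-61/5) = 3172/15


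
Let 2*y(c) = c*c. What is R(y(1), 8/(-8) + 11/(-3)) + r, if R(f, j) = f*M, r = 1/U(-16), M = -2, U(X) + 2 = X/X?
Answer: -2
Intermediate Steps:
U(X) = -1 (U(X) = -2 + X/X = -2 + 1 = -1)
y(c) = c²/2 (y(c) = (c*c)/2 = c²/2)
r = -1 (r = 1/(-1) = -1)
R(f, j) = -2*f (R(f, j) = f*(-2) = -2*f)
R(y(1), 8/(-8) + 11/(-3)) + r = -1² - 1 = -1 - 1 = -2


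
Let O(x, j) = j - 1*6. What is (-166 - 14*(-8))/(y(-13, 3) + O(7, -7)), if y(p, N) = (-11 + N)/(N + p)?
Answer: 270/61 ≈ 4.4262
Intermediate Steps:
O(x, j) = -6 + j (O(x, j) = j - 6 = -6 + j)
y(p, N) = (-11 + N)/(N + p)
(-166 - 14*(-8))/(y(-13, 3) + O(7, -7)) = (-166 - 14*(-8))/((-11 + 3)/(3 - 13) + (-6 - 7)) = (-166 + 112)/(-8/(-10) - 13) = -54/(-1/10*(-8) - 13) = -54/(4/5 - 13) = -54/(-61/5) = -54*(-5/61) = 270/61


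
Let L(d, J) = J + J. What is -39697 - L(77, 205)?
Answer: -40107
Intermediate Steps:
L(d, J) = 2*J
-39697 - L(77, 205) = -39697 - 2*205 = -39697 - 1*410 = -39697 - 410 = -40107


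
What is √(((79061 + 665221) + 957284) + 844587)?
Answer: √2546153 ≈ 1595.7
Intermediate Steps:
√(((79061 + 665221) + 957284) + 844587) = √((744282 + 957284) + 844587) = √(1701566 + 844587) = √2546153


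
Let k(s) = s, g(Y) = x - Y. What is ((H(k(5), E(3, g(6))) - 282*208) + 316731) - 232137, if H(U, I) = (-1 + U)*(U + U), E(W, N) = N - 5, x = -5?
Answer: 25978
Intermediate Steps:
g(Y) = -5 - Y
E(W, N) = -5 + N
H(U, I) = 2*U*(-1 + U) (H(U, I) = (-1 + U)*(2*U) = 2*U*(-1 + U))
((H(k(5), E(3, g(6))) - 282*208) + 316731) - 232137 = ((2*5*(-1 + 5) - 282*208) + 316731) - 232137 = ((2*5*4 - 58656) + 316731) - 232137 = ((40 - 58656) + 316731) - 232137 = (-58616 + 316731) - 232137 = 258115 - 232137 = 25978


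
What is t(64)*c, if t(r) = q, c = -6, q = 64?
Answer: -384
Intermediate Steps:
t(r) = 64
t(64)*c = 64*(-6) = -384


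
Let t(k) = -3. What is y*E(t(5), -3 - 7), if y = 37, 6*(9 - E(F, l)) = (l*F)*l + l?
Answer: 6734/3 ≈ 2244.7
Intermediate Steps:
E(F, l) = 9 - l/6 - F*l²/6 (E(F, l) = 9 - ((l*F)*l + l)/6 = 9 - ((F*l)*l + l)/6 = 9 - (F*l² + l)/6 = 9 - (l + F*l²)/6 = 9 + (-l/6 - F*l²/6) = 9 - l/6 - F*l²/6)
y*E(t(5), -3 - 7) = 37*(9 - (-3 - 7)/6 - ⅙*(-3)*(-3 - 7)²) = 37*(9 - ⅙*(-10) - ⅙*(-3)*(-10)²) = 37*(9 + 5/3 - ⅙*(-3)*100) = 37*(9 + 5/3 + 50) = 37*(182/3) = 6734/3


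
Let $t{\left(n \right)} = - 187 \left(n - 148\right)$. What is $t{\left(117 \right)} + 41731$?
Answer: $47528$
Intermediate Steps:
$t{\left(n \right)} = 27676 - 187 n$ ($t{\left(n \right)} = - 187 \left(-148 + n\right) = 27676 - 187 n$)
$t{\left(117 \right)} + 41731 = \left(27676 - 21879\right) + 41731 = 5797 + 41731 = 47528$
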